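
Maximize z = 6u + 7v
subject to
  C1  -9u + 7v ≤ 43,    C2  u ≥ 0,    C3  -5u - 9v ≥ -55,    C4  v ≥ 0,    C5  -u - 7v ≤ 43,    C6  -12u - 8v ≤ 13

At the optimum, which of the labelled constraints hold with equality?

Vertices and z = 6u + 7v:
  (0, 55/9) → z = 385/9
  (0, 0) → z = 0
  (11, 0) → z = 66

The maximum is at (11, 0). Substituting into each constraint, equality holds for C3 and C4; the remaining constraints have slack.

C3 and C4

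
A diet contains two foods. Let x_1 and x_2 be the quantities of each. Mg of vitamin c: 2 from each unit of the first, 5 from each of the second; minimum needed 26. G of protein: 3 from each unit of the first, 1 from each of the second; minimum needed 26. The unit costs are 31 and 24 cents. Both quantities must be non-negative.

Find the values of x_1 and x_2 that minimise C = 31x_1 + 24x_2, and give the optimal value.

x_1 = 8, x_2 = 2, minimum C = 296

Vertices and C = 31x_1 + 24x_2:
  (0, 26) → C = 624
  (13, 0) → C = 403
  (8, 2) → C = 296
The feasible region is unbounded (it extends along (0, 1), (1, 0)), but C strictly increases along every unbounded feasible direction, so there is no improving ray and the minimum is attained at a vertex.

The binding constraints are 2x_1 + 5x_2 = 26 and 3x_1 + x_2 = 26.
Solving simultaneously gives x_1 = 8, x_2 = 2.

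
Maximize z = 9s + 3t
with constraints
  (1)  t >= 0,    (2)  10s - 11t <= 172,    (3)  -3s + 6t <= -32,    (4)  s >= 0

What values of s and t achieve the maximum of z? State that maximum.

Extreme points and z = 9s + 3t:
  (86/5, 0) → z = 774/5
  (32/3, 0) → z = 96
  (680/27, 196/27) → z = 2236/9

The binding constraints are 10s - 11t = 172 and -3s + 6t = -32.
Solving simultaneously gives s = 680/27, t = 196/27.

s = 680/27, t = 196/27, maximum z = 2236/9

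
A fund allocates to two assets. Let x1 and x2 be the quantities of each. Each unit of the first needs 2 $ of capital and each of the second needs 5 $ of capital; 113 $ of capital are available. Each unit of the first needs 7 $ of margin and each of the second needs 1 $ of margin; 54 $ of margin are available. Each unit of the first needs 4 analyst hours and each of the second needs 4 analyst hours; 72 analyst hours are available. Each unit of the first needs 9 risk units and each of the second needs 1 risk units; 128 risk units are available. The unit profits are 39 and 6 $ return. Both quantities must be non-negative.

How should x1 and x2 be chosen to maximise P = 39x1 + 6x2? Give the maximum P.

x1 = 6, x2 = 12, maximum P = 306

Extreme points and P = 39x1 + 6x2:
  (0, 0) → P = 0
  (0, 18) → P = 108
  (54/7, 0) → P = 2106/7
  (6, 12) → P = 306

The binding constraints are 7x1 + x2 = 54 and 4x1 + 4x2 = 72.
Solving simultaneously gives x1 = 6, x2 = 12.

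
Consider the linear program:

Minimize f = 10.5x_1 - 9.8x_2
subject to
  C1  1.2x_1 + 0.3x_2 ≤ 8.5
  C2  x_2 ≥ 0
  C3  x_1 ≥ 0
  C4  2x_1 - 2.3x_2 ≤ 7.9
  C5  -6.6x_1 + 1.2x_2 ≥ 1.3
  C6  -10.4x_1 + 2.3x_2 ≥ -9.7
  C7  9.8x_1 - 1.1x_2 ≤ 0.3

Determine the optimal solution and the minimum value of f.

x_1 = 0, x_2 = 85/3, minimum f = -833/3

Vertices and f = 10.5x_1 - 9.8x_2:
  (0, 85/3) → f = -833/3
  (472/213, 4147/213) → f = -2513/15
  (0, 13/12) → f = -637/60
  (179/450, 736/225) → f = -125461/4500

The binding constraints are 1.2x_1 + 0.3x_2 = 8.5 and x_1 = 0.
Solving simultaneously gives x_1 = 0, x_2 = 85/3.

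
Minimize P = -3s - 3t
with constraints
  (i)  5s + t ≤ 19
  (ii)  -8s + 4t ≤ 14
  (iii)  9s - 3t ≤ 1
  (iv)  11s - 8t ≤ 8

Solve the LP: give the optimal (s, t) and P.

Feasible corners and P = -3s - 3t:
  (31/14, 111/14) → P = -213/7
  (29/12, 83/12) → P = -28
  (-36/5, -109/10) → P = 543/10
  (-16/39, -61/39) → P = 77/13

The binding constraints are 5s + t = 19 and -8s + 4t = 14.
Solving simultaneously gives s = 31/14, t = 111/14.

s = 31/14, t = 111/14, minimum P = -213/7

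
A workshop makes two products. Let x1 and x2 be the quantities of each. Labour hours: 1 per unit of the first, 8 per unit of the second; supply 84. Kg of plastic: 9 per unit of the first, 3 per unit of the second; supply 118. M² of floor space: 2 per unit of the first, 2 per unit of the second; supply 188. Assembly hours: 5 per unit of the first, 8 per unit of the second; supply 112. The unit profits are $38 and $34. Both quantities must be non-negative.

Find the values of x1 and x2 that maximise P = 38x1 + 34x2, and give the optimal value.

x1 = 32/3, x2 = 22/3, maximum P = 1964/3

Vertices and P = 38x1 + 34x2:
  (0, 0) → P = 0
  (0, 21/2) → P = 357
  (118/9, 0) → P = 4484/9
  (7, 77/8) → P = 2373/4
  (32/3, 22/3) → P = 1964/3

The optimum lies where 9x1 + 3x2 = 118 and 5x1 + 8x2 = 112.
Solving simultaneously gives x1 = 32/3, x2 = 22/3.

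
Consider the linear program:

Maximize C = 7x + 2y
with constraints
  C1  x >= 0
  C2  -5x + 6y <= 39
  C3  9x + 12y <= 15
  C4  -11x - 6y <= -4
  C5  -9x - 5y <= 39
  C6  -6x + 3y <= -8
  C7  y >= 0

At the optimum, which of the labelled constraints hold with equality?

C3 and C7

Extreme points and C = 7x + 2y:
  (47/33, 2/11) → C = 31/3
  (5/3, 0) → C = 35/3
  (4/3, 0) → C = 28/3

The maximum is at (5/3, 0). Substituting into each constraint, equality holds for C3 and C7; the remaining constraints have slack.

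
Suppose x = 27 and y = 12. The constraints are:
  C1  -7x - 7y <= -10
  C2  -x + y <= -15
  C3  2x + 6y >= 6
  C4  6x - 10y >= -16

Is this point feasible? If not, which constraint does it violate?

C1: -273 ≤ -10 ✓
C2: -15 ≤ -15 ✓
C3: 126 ≥ 6 ✓
C4: 42 ≥ -16 ✓

feasible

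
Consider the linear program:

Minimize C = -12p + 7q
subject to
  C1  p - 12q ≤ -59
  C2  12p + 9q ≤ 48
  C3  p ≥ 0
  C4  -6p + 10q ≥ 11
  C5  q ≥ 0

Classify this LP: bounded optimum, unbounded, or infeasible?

bounded optimum

Vertices and C = -12p + 7q:
  (5/17, 84/17) → C = 528/17
  (0, 59/12) → C = 413/12
  (0, 16/3) → C = 112/3
The feasible region has finitely many vertices and no improving ray; the minimum is 528/17 at (5/17, 84/17).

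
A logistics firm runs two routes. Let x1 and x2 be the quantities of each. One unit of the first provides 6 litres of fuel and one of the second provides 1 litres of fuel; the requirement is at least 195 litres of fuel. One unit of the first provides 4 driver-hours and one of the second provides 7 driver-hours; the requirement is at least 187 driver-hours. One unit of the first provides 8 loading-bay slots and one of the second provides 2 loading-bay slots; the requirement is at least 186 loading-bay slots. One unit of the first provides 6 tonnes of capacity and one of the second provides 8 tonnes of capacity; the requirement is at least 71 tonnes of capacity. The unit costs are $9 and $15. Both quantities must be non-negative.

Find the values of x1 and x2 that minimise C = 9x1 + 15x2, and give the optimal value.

x1 = 31, x2 = 9, minimum C = 414

Corner points and C = 9x1 + 15x2:
  (0, 195) → C = 2925
  (187/4, 0) → C = 1683/4
  (31, 9) → C = 414
The feasible region is unbounded (it extends along (0, 1), (1, 0)), but C strictly increases along every unbounded feasible direction, so there is no improving ray and the minimum is attained at a vertex.

The optimum lies where 6x1 + x2 = 195 and 4x1 + 7x2 = 187.
Solving simultaneously gives x1 = 31, x2 = 9.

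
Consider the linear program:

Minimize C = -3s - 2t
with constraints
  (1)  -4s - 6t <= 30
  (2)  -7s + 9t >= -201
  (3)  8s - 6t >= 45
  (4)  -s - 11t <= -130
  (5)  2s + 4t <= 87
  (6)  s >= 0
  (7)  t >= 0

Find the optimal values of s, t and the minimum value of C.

Vertices and C = -3s - 2t:
  (1275/94, 995/94) → C = -5815/94
  (351/22, 303/22) → C = -1659/22
  (437/18, 173/18) → C = -1657/18

The optimum lies where -s - 11t = -130 and 2s + 4t = 87.
Solving simultaneously gives s = 437/18, t = 173/18.

s = 437/18, t = 173/18, minimum C = -1657/18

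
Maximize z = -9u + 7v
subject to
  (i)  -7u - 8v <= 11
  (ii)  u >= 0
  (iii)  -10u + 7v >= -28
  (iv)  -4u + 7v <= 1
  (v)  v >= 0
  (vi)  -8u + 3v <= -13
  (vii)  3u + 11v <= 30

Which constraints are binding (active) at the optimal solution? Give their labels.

Feasible corners and z = -9u + 7v:
  (14/5, 0) → z = -126/5
  (518/131, 216/131) → z = -3150/131
  (47/22, 15/11) → z = -213/22
  (199/65, 123/65) → z = -186/13
  (13/8, 0) → z = -117/8

The maximum is at (47/22, 15/11). Substituting into each constraint, equality holds for (iv) and (vi); the remaining constraints have slack.

(iv) and (vi)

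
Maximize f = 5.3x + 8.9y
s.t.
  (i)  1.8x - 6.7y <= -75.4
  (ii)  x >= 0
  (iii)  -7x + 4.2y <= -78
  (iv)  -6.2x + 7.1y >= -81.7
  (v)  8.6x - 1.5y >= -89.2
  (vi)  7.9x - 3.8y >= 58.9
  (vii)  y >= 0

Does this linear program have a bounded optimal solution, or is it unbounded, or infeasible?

unbounded

From the feasible point (41964/1967, 33410/1967), moving in the direction (7.1, 6.2) keeps every constraint satisfied while f increases without bound.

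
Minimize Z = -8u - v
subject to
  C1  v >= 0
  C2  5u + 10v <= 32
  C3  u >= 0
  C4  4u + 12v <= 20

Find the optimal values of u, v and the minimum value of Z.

Vertices and Z = -8u - v:
  (0, 0) → Z = 0
  (5, 0) → Z = -40
  (0, 5/3) → Z = -5/3

The optimum lies where v = 0 and 4u + 12v = 20.
Solving simultaneously gives u = 5, v = 0.

u = 5, v = 0, minimum Z = -40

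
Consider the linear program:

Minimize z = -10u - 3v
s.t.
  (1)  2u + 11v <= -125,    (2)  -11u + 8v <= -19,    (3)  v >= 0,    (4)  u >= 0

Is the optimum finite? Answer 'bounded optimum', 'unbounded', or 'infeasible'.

infeasible

The boundaries 2u + 11v = -125 and u = 0 meet at (0, -125/11), but that point violates v ≥ 0. Every candidate vertex is excluded by some other constraint, so the feasible region is empty.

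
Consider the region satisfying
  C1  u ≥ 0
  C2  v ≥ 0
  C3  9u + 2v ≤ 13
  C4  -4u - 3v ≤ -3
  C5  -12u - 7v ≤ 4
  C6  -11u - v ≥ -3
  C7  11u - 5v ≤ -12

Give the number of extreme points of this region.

The feasible vertices (each the meet of two boundaries and inside every other half-plane) are:
  (0, 3)
  (0, 12/5)
  (1/22, 5/2)

3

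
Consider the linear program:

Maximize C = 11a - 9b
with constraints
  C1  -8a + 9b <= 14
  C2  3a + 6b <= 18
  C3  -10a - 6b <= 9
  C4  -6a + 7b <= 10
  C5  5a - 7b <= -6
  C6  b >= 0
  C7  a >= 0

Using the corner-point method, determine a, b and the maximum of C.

Extreme points and C = 11a - 9b:
  (22/19, 46/19) → C = -172/19
  (30/17, 36/17) → C = 6/17
  (0, 10/7) → C = -90/7
  (0, 6/7) → C = -54/7

a = 30/17, b = 36/17, maximum C = 6/17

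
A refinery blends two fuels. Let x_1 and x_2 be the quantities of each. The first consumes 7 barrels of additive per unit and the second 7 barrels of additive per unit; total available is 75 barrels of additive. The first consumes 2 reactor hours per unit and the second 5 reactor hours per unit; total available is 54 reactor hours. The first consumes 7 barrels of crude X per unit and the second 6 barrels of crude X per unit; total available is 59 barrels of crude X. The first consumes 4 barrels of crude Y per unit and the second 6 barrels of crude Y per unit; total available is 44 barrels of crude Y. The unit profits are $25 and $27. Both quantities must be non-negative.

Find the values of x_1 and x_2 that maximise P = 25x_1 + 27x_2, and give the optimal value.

x_1 = 5, x_2 = 4, maximum P = 233

Extreme points and P = 25x_1 + 27x_2:
  (0, 0) → P = 0
  (0, 22/3) → P = 198
  (59/7, 0) → P = 1475/7
  (5, 4) → P = 233

At the optimal vertex, 7x_1 + 6x_2 = 59 and 4x_1 + 6x_2 = 44.
Solving simultaneously gives x_1 = 5, x_2 = 4.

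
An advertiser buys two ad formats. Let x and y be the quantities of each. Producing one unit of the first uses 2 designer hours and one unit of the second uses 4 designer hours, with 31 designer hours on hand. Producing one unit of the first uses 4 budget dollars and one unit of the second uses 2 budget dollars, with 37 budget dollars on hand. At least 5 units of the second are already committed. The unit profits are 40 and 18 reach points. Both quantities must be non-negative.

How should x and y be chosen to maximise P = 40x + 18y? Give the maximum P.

x = 11/2, y = 5, maximum P = 310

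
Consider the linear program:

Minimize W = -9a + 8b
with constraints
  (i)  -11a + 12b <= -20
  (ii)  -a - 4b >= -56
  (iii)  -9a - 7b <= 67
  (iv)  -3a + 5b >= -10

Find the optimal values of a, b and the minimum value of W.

Vertices and W = -9a + 8b:
  (94/7, 149/14) → W = -250/7
  (-20/19, -50/19) → W = -220/19
  (320/17, 158/17) → W = -1616/17

The optimum lies where -a - 4b = -56 and -3a + 5b = -10.
Solving simultaneously gives a = 320/17, b = 158/17.

a = 320/17, b = 158/17, minimum W = -1616/17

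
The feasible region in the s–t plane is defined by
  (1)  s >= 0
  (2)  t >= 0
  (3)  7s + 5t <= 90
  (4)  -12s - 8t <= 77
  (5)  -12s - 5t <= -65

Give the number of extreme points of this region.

Of the 10 pairwise boundary intersections, those satisfying every inequality are:
  (0, 18)
  (0, 13)
  (90/7, 0)
  (65/12, 0)

4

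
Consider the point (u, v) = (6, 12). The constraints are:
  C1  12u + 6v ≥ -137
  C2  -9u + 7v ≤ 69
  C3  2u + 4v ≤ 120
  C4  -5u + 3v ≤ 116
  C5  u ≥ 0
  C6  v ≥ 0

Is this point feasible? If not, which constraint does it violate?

C1: 144 ≥ -137 ✓
C2: 30 ≤ 69 ✓
C3: 60 ≤ 120 ✓
C4: 6 ≤ 116 ✓
C5: 6 ≥ 0 ✓
C6: 12 ≥ 0 ✓

feasible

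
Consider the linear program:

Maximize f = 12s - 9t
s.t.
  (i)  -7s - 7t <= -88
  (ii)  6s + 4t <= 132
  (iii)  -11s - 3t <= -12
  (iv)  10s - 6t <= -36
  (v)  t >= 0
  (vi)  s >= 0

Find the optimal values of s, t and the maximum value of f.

s = 69/28, t = 283/28, maximum f = -1719/28

Extreme points and f = 12s - 9t:
  (69/28, 283/28) → f = -1719/28
  (0, 88/7) → f = -792/7
  (162/19, 384/19) → f = -1512/19
  (0, 33) → f = -297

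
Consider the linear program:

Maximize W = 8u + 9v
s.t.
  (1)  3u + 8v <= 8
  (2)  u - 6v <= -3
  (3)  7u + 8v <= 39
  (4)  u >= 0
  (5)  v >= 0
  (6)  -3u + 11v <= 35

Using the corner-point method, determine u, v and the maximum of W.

u = 12/13, v = 17/26, maximum W = 345/26

Feasible corners and W = 8u + 9v:
  (12/13, 17/26) → W = 345/26
  (0, 1) → W = 9
  (0, 1/2) → W = 9/2

The binding constraints are 3u + 8v = 8 and u - 6v = -3.
Solving simultaneously gives u = 12/13, v = 17/26.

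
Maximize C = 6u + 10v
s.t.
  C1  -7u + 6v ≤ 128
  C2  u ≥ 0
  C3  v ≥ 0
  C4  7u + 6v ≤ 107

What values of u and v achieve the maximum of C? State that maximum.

u = 0, v = 107/6, maximum C = 535/3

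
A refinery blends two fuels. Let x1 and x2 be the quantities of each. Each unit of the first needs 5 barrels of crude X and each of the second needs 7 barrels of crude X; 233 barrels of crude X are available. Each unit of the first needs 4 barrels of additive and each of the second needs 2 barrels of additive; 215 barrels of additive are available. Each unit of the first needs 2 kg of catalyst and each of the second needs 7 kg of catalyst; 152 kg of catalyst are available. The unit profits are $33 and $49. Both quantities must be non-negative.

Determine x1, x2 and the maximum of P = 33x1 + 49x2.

Vertices and P = 33x1 + 49x2:
  (0, 0) → P = 0
  (0, 152/7) → P = 1064
  (233/5, 0) → P = 7689/5
  (27, 14) → P = 1577

The binding constraints are 5x1 + 7x2 = 233 and 2x1 + 7x2 = 152.
Solving simultaneously gives x1 = 27, x2 = 14.

x1 = 27, x2 = 14, maximum P = 1577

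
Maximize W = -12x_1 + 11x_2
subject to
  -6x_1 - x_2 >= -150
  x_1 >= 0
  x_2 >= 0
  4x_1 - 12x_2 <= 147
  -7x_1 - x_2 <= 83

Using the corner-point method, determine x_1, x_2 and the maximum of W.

x_1 = 0, x_2 = 150, maximum W = 1650

Feasible corners and W = -12x_1 + 11x_2:
  (0, 150) → W = 1650
  (25, 0) → W = -300
  (0, 0) → W = 0

The binding constraints are -6x_1 - x_2 = -150 and x_1 = 0.
Solving simultaneously gives x_1 = 0, x_2 = 150.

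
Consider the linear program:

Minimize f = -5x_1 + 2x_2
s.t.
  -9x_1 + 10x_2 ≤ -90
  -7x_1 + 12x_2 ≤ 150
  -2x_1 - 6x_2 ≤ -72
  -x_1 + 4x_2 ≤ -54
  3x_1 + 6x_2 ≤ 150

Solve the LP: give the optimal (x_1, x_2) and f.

x_1 = 78, x_2 = -14, minimum f = -418

Feasible corners and f = -5x_1 + 2x_2:
  (306/7, -18/7) → f = -1566/7
  (78, -14) → f = -418
  (154/3, -2/3) → f = -258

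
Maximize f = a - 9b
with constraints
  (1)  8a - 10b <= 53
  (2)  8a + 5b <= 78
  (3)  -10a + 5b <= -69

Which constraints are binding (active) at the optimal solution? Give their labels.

Feasible corners and f = a - 9b:
  (209/24, 5/3) → f = -151/24
  (85/12, 11/30) → f = 227/60
  (49/6, 38/15) → f = -439/30

The maximum is at (85/12, 11/30). Substituting into each constraint, equality holds for (1) and (3); the remaining constraints have slack.

(1) and (3)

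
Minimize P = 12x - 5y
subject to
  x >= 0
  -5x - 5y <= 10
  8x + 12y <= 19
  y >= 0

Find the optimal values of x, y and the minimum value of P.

Corner points and P = 12x - 5y:
  (0, 19/12) → P = -95/12
  (0, 0) → P = 0
  (19/8, 0) → P = 57/2

The optimum lies where x = 0 and 8x + 12y = 19.
Solving simultaneously gives x = 0, y = 19/12.

x = 0, y = 19/12, minimum P = -95/12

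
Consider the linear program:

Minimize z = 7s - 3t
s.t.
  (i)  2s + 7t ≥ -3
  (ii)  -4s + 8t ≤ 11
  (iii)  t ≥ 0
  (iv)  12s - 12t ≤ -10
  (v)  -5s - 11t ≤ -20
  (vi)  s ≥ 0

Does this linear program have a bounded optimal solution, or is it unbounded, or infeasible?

Corner points and z = 7s - 3t:
  (13/12, 23/12) → z = 11/6
  (13/28, 45/28) → z = -11/7
  (65/96, 145/96) → z = 5/24
The feasible region has finitely many vertices and no improving ray; the minimum is -11/7 at (13/28, 45/28).

bounded optimum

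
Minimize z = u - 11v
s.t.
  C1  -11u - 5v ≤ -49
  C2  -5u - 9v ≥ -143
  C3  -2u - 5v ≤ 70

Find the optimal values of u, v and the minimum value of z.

u = -137/37, v = 664/37, minimum z = -7441/37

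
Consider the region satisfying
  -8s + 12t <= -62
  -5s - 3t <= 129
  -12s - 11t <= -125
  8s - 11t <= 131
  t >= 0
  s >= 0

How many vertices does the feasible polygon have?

The feasible vertices (each the meet of two boundaries and inside every other half-plane) are:
  (1091/116, 32/29)
  (445/4, 69)
  (125/12, 0)
  (131/8, 0)

4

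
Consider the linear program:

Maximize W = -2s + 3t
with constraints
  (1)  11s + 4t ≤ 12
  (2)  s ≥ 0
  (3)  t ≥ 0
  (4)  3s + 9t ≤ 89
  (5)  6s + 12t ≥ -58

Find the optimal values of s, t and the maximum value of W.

s = 0, t = 3, maximum W = 9

Feasible corners and W = -2s + 3t:
  (0, 3) → W = 9
  (12/11, 0) → W = -24/11
  (0, 0) → W = 0

The binding constraints are 11s + 4t = 12 and s = 0.
Solving simultaneously gives s = 0, t = 3.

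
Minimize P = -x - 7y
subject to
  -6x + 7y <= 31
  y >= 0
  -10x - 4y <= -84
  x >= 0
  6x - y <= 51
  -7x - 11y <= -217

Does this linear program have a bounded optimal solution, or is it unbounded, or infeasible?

bounded optimum

Corner points and P = -x - 7y:
  (97/9, 41/3) → P = -958/9
  (1178/115, 1519/115) → P = -11811/115
  (778/73, 945/73) → P = -7393/73
The feasible region has finitely many vertices and no improving ray; the minimum is -958/9 at (97/9, 41/3).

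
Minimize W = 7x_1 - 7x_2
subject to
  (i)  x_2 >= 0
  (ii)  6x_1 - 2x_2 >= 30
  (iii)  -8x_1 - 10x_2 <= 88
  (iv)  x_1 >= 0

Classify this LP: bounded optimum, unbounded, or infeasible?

From the feasible point (5, 0), moving in the direction (2, 6) keeps every constraint satisfied while W decreases without bound.

unbounded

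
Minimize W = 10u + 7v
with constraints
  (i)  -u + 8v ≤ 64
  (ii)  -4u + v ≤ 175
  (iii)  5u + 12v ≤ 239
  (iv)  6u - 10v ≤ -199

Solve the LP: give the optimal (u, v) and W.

u = -1551/34, v = -127/17, minimum W = -8644/17

The binding constraints are -4u + v = 175 and 6u - 10v = -199.
Solving simultaneously gives u = -1551/34, v = -127/17.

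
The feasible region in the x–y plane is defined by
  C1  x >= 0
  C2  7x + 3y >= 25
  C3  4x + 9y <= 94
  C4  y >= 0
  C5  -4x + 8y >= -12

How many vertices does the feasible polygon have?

4

Intersecting each pair of boundary lines and keeping only the points that satisfy every inequality leaves:
  (0, 25/3)
  (0, 94/9)
  (59/17, 4/17)
  (215/17, 82/17)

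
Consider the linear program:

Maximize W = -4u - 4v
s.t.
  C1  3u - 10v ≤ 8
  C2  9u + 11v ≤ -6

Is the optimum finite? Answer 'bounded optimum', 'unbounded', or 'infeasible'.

unbounded

From the feasible point (28/123, -30/41), moving in the direction (-11, 9) keeps every constraint satisfied while W increases without bound.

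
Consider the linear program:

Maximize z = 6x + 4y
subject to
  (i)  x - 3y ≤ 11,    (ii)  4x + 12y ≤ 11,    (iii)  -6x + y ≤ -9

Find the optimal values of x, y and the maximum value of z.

x = 55/8, y = -11/8, maximum z = 143/4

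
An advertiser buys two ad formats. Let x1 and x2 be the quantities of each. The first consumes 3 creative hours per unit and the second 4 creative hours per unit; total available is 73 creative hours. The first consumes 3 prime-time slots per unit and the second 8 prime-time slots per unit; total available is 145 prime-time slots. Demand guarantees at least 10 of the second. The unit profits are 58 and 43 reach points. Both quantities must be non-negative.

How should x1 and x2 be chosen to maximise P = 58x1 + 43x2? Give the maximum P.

x1 = 11, x2 = 10, maximum P = 1068

The binding constraints are 3x1 + 4x2 = 73 and x2 = 10.
Solving simultaneously gives x1 = 11, x2 = 10.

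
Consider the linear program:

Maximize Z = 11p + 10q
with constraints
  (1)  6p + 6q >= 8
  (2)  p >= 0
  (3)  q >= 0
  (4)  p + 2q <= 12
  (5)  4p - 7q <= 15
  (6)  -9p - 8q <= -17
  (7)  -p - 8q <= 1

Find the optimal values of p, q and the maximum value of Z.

p = 38/5, q = 11/5, maximum Z = 528/5

Corner points and Z = 11p + 10q:
  (0, 6) → Z = 60
  (0, 17/8) → Z = 85/4
  (15/4, 0) → Z = 165/4
  (17/9, 0) → Z = 187/9
  (38/5, 11/5) → Z = 528/5

The binding constraints are p + 2q = 12 and 4p - 7q = 15.
Solving simultaneously gives p = 38/5, q = 11/5.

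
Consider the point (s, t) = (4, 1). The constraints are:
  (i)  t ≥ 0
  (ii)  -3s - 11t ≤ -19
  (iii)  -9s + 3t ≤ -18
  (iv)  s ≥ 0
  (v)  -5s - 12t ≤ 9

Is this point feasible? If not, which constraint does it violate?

(i): 1 ≥ 0 ✓
(ii): -23 ≤ -19 ✓
(iii): -33 ≤ -18 ✓
(iv): 4 ≥ 0 ✓
(v): -32 ≤ 9 ✓

feasible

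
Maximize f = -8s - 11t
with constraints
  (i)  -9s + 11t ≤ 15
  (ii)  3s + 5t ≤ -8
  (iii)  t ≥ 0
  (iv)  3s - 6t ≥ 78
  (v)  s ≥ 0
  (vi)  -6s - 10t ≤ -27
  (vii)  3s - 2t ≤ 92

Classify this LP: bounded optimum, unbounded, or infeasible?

infeasible

Constraints 3s + 5t ≤ -8 and -6s - 10t ≤ -27 have parallel boundaries but demand opposite sides — no point can satisfy both, so the region is empty.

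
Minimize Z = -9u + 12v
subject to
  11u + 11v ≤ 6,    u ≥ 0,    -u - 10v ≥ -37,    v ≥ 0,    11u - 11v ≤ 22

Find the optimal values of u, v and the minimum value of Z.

u = 6/11, v = 0, minimum Z = -54/11

Vertices and Z = -9u + 12v:
  (0, 6/11) → Z = 72/11
  (6/11, 0) → Z = -54/11
  (0, 0) → Z = 0

The optimum lies where 11u + 11v = 6 and v = 0.
Solving simultaneously gives u = 6/11, v = 0.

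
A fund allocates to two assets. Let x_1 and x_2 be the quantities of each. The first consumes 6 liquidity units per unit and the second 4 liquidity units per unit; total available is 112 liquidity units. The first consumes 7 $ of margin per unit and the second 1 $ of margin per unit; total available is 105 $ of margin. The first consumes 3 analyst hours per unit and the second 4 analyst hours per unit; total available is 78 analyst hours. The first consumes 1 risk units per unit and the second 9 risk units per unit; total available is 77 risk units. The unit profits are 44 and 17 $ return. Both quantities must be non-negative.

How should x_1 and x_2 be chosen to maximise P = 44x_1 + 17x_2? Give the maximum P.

Feasible corners and P = 44x_1 + 17x_2:
  (0, 0) → P = 0
  (0, 77/9) → P = 1309/9
  (15, 0) → P = 660
  (14, 7) → P = 735

At the optimal vertex, 6x_1 + 4x_2 = 112 and 7x_1 + x_2 = 105.
Solving simultaneously gives x_1 = 14, x_2 = 7.

x_1 = 14, x_2 = 7, maximum P = 735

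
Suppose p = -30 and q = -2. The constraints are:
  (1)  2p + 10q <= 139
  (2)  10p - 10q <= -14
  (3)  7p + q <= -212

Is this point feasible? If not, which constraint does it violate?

(1): -80 ≤ 139 ✓
(2): -280 ≤ -14 ✓
(3): -212 ≤ -212 ✓

feasible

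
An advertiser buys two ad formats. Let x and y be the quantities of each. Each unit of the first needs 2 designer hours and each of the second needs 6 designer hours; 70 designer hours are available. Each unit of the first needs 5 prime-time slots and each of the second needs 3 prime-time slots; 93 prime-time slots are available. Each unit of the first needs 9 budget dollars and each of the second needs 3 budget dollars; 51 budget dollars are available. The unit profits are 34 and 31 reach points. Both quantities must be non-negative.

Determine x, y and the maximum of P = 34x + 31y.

The optimum lies where 2x + 6y = 70 and 9x + 3y = 51.
Solving simultaneously gives x = 2, y = 11.

x = 2, y = 11, maximum P = 409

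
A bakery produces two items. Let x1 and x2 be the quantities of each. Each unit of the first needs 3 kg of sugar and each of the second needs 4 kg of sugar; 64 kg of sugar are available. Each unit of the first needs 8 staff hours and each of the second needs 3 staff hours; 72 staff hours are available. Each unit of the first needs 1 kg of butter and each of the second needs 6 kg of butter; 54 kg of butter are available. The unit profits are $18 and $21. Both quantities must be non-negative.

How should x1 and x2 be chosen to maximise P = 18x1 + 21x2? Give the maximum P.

x1 = 6, x2 = 8, maximum P = 276

Corner points and P = 18x1 + 21x2:
  (0, 0) → P = 0
  (0, 9) → P = 189
  (9, 0) → P = 162
  (6, 8) → P = 276

At the optimal vertex, 8x1 + 3x2 = 72 and x1 + 6x2 = 54.
Solving simultaneously gives x1 = 6, x2 = 8.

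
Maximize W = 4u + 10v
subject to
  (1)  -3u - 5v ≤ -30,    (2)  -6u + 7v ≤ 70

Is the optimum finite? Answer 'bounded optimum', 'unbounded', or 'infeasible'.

From the feasible point (-140/51, 130/17), moving in the direction (7, 6) keeps every constraint satisfied while W increases without bound.

unbounded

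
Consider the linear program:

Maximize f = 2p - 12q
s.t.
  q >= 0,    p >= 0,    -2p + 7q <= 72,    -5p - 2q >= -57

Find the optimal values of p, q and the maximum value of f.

p = 57/5, q = 0, maximum f = 114/5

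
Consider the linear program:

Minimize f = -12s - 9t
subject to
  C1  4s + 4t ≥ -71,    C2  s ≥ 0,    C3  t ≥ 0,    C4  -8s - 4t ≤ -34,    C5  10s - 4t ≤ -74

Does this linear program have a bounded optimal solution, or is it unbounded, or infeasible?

From the feasible point (0, 37/2), moving in the direction (0, 1) keeps every constraint satisfied while f decreases without bound.

unbounded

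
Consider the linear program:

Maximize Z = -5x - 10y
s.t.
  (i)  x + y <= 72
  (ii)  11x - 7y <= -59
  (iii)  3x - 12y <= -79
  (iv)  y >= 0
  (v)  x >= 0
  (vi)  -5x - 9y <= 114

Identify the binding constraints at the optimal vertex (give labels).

(ii) and (v)

Feasible corners and Z = -5x - 10y:
  (445/18, 851/18) → Z = -10735/18
  (0, 72) → Z = -720
  (0, 59/7) → Z = -590/7

The maximum is at (0, 59/7). Substituting into each constraint, equality holds for (ii) and (v); the remaining constraints have slack.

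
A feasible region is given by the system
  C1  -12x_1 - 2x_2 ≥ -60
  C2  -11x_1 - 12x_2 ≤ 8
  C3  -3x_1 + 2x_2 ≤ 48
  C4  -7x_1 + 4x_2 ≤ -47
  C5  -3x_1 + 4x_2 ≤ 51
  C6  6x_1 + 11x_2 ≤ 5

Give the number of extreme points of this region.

4

Intersecting each pair of boundary lines and keeping only the points that satisfy every inequality leaves:
  (368/61, -378/61)
  (65/12, -5/2)
  (133/32, -573/128)
  (537/101, -247/101)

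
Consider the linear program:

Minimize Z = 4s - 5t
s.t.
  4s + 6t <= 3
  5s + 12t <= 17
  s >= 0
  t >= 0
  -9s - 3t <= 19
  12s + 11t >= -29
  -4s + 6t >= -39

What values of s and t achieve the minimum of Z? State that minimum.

Corner points and Z = 4s - 5t:
  (0, 1/2) → Z = -5/2
  (3/4, 0) → Z = 3
  (0, 0) → Z = 0

The binding constraints are 4s + 6t = 3 and s = 0.
Solving simultaneously gives s = 0, t = 1/2.

s = 0, t = 1/2, minimum Z = -5/2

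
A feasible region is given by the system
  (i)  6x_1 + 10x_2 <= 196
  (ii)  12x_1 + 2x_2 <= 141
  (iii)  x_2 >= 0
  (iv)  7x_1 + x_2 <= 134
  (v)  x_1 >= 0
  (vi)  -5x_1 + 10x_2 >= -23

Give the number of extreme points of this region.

5

Intersecting each pair of boundary lines and keeping only the points that satisfy every inequality leaves:
  (509/54, 251/18)
  (0, 98/5)
  (56/5, 33/10)
  (0, 0)
  (23/5, 0)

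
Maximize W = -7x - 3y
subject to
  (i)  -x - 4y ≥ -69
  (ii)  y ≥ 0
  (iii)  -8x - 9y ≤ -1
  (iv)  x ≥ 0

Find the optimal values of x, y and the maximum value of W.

Corner points and W = -7x - 3y:
  (69, 0) → W = -483
  (0, 69/4) → W = -207/4
  (1/8, 0) → W = -7/8
  (0, 1/9) → W = -1/3

The optimum lies where -8x - 9y = -1 and x = 0.
Solving simultaneously gives x = 0, y = 1/9.

x = 0, y = 1/9, maximum W = -1/3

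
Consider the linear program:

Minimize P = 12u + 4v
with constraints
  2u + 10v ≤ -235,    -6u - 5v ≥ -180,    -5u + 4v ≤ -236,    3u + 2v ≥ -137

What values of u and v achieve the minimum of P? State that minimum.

u = -38/11, v = -1393/22, minimum P = -3242/11

Vertices and P = 12u + 4v:
  (119/2, -177/5) → P = 2862/5
  (710/29, -1647/58) → P = 5226/29
  (-38/11, -1393/22) → P = -3242/11
The feasible region is unbounded (it extends along (2, -3), (5, -6)), but P strictly increases along every unbounded feasible direction, so there is no improving ray and the minimum is attained at a vertex.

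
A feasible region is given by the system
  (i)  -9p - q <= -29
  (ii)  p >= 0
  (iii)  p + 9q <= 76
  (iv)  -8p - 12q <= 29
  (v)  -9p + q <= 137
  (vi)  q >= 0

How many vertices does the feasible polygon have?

Pairwise boundary intersections that survive every other constraint:
  (37/16, 131/16)
  (29/9, 0)
  (76, 0)

3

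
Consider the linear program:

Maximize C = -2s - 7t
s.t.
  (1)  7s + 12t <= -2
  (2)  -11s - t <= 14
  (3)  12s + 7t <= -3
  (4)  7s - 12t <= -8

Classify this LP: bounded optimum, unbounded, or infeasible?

Feasible corners and C = -2s - 7t:
  (-166/125, 76/125) → C = -8/5
  (-5/7, 1/4) → C = -9/28
  (-176/139, -10/139) → C = 422/139
The feasible region has finitely many vertices and no improving ray; the maximum is 422/139 at (-176/139, -10/139).

bounded optimum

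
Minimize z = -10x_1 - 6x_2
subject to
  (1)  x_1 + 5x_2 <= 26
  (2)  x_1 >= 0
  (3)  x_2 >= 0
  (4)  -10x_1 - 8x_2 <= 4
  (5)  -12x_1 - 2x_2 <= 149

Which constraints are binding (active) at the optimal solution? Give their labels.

Extreme points and z = -10x_1 - 6x_2:
  (0, 26/5) → z = -156/5
  (26, 0) → z = -260
  (0, 0) → z = 0

The minimum is at (26, 0). Substituting into each constraint, equality holds for (1) and (3); the remaining constraints have slack.

(1) and (3)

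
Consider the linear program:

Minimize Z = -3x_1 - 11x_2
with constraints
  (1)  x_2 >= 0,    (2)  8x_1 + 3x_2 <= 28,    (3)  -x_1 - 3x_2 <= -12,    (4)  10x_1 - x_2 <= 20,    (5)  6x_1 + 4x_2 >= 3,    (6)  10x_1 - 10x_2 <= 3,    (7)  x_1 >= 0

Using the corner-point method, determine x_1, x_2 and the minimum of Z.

Corner points and Z = -3x_1 - 11x_2:
  (16/7, 68/21) → Z = -892/21
  (0, 28/3) → Z = -308/3
  (0, 4) → Z = -44

x_1 = 0, x_2 = 28/3, minimum Z = -308/3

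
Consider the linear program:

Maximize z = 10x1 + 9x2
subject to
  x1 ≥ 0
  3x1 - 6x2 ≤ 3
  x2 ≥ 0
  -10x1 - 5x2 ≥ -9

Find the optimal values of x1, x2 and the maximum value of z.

Corner points and z = 10x1 + 9x2:
  (0, 0) → z = 0
  (0, 9/5) → z = 81/5
  (9/10, 0) → z = 9

The binding constraints are x1 = 0 and -10x1 - 5x2 = -9.
Solving simultaneously gives x1 = 0, x2 = 9/5.

x1 = 0, x2 = 9/5, maximum z = 81/5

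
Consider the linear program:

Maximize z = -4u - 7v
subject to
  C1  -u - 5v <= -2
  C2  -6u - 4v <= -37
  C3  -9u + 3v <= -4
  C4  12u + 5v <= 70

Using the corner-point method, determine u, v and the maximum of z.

Extreme points and z = -4u - 7v:
  (127/54, 103/18) → z = -2671/54
  (95/18, 4/3) → z = -274/9
  (230/81, 194/27) → z = -4994/81

u = 95/18, v = 4/3, maximum z = -274/9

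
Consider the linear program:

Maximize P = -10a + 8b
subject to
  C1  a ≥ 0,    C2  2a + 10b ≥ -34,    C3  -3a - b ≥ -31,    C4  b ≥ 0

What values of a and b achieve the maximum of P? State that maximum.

a = 0, b = 31, maximum P = 248

Extreme points and P = -10a + 8b:
  (0, 31) → P = 248
  (0, 0) → P = 0
  (31/3, 0) → P = -310/3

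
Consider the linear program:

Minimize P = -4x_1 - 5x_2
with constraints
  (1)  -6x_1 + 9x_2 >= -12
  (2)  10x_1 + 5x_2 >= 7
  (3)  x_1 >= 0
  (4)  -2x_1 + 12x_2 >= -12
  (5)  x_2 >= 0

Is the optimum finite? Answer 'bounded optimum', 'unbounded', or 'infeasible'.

From the feasible point (2, 0), moving in the direction (0, 1) keeps every constraint satisfied while P decreases without bound.

unbounded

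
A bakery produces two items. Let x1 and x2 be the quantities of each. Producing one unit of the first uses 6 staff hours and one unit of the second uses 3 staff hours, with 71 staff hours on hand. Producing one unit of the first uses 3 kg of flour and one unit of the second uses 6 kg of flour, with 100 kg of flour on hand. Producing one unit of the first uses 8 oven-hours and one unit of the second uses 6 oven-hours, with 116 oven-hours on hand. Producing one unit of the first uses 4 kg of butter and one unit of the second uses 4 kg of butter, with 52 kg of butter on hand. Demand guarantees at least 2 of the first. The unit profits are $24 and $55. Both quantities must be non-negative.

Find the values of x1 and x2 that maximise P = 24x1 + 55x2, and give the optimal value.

x1 = 2, x2 = 11, maximum P = 653

Vertices and P = 24x1 + 55x2:
  (71/6, 0) → P = 284
  (2, 0) → P = 48
  (32/3, 7/3) → P = 1153/3
  (2, 11) → P = 653

The binding constraints are 4x1 + 4x2 = 52 and x1 = 2.
Solving simultaneously gives x1 = 2, x2 = 11.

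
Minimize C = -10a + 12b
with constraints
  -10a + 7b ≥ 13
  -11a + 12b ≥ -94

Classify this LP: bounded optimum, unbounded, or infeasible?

From the feasible point (-814/43, -1083/43), moving in the direction (-12, -11) keeps every constraint satisfied while C decreases without bound.

unbounded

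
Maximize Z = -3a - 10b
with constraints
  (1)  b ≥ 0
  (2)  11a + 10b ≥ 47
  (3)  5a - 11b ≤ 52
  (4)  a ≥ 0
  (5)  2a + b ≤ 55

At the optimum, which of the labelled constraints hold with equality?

Corner points and Z = -3a - 10b:
  (47/11, 0) → Z = -141/11
  (52/5, 0) → Z = -156/5
  (0, 47/10) → Z = -47
  (73/3, 19/3) → Z = -409/3
  (0, 55) → Z = -550

The maximum is at (47/11, 0). Substituting into each constraint, equality holds for (1) and (2); the remaining constraints have slack.

(1) and (2)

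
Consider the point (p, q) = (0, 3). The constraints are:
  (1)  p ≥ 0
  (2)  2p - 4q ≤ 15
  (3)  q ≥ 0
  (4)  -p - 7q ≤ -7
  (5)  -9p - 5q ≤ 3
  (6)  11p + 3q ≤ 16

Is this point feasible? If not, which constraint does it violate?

(1): 0 ≥ 0 ✓
(2): -12 ≤ 15 ✓
(3): 3 ≥ 0 ✓
(4): -21 ≤ -7 ✓
(5): -15 ≤ 3 ✓
(6): 9 ≤ 16 ✓

feasible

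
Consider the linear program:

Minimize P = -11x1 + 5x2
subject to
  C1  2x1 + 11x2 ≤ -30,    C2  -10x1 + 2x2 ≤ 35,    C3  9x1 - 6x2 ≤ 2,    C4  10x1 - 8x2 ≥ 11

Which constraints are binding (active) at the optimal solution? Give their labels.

Vertices and P = -11x1 + 5x2:
  (-107/21, -335/42) → P = 97/6
  (-151/30, -23/3) → P = 511/30
  (-25/6, -79/12) → P = 155/12

The minimum is at (-25/6, -79/12). Substituting into each constraint, equality holds for C3 and C4; the remaining constraints have slack.

C3 and C4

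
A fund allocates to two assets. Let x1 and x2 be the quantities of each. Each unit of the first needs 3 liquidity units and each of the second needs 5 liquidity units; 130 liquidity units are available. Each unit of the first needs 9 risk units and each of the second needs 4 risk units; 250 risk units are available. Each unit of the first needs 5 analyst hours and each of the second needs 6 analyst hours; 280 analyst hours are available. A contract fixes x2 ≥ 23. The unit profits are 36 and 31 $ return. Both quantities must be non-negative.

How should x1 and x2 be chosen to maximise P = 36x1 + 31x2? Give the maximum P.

x1 = 5, x2 = 23, maximum P = 893

Corner points and P = 36x1 + 31x2:
  (0, 26) → P = 806
  (0, 23) → P = 713
  (5, 23) → P = 893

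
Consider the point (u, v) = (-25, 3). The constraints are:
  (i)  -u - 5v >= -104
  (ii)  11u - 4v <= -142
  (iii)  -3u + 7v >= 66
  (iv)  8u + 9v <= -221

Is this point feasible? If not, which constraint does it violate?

not feasible — violates (iv)

Constraint (iv): 8u + 9v = -173, which is not ≤ -221. All other constraints are satisfied.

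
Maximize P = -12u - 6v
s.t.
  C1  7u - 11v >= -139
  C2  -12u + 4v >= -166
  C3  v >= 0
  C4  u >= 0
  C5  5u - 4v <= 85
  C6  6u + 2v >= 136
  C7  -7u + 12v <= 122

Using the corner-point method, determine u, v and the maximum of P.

Feasible corners and P = -12u - 6v:
  (73/4, 53/4) → P = -597/2
  (620/29, 1313/58) → P = -11379/29
  (694/43, 842/43) → P = -13380/43

At the optimal vertex, -12u + 4v = -166 and 6u + 2v = 136.
Solving simultaneously gives u = 73/4, v = 53/4.

u = 73/4, v = 53/4, maximum P = -597/2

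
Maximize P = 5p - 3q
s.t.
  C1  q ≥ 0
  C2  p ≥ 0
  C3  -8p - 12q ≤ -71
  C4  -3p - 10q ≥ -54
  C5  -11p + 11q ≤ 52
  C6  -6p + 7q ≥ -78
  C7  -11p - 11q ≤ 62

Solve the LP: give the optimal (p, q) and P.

Corner points and P = 5p - 3q:
  (71/8, 0) → P = 355/8
  (13, 0) → P = 65
  (31/22, 219/44) → P = -347/44
  (386/27, 10/9) → P = 1840/27

The binding constraints are -3p - 10q = -54 and -6p + 7q = -78.
Solving simultaneously gives p = 386/27, q = 10/9.

p = 386/27, q = 10/9, maximum P = 1840/27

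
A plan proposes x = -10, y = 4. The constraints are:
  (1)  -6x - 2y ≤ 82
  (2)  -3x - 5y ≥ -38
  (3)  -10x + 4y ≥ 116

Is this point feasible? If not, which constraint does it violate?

(1): 52 ≤ 82 ✓
(2): 10 ≥ -38 ✓
(3): 116 ≥ 116 ✓

feasible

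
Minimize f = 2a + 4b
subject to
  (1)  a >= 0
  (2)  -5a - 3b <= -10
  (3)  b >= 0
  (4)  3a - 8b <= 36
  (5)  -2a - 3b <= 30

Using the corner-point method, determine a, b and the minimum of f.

a = 2, b = 0, minimum f = 4

The feasible region is unbounded (it extends along (0, 1), (8, 3)), but f strictly increases along every unbounded feasible direction, so there is no improving ray and the minimum is attained at a vertex.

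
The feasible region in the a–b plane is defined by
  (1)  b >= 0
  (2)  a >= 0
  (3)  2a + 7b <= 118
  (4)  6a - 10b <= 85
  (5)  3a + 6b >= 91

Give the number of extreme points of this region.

4

Of the 10 pairwise boundary intersections, those satisfying every inequality are:
  (0, 118/7)
  (0, 91/6)
  (1775/62, 269/31)
  (710/33, 97/22)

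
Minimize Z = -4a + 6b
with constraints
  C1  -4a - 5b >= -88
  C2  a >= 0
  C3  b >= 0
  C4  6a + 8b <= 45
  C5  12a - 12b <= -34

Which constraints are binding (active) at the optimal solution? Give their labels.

C2 and C5

Extreme points and Z = -4a + 6b:
  (0, 45/8) → Z = 135/4
  (0, 17/6) → Z = 17
  (67/42, 31/7) → Z = 424/21

The minimum is at (0, 17/6). Substituting into each constraint, equality holds for C2 and C5; the remaining constraints have slack.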